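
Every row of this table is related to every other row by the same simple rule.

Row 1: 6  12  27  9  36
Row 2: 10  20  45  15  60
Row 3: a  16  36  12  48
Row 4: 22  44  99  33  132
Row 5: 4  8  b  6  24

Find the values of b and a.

Each row is a constant multiple of every other row — this is a multiplication table with the headers hidden.
Row 5 is 8/12 = 2/3 times row 1, so its entry in column 3 is 27 × 2/3 = 18.
Row 3 is 16/12 = 4/3 times row 1, so its entry in column 1 is 6 × 4/3 = 8.

b = 18, a = 8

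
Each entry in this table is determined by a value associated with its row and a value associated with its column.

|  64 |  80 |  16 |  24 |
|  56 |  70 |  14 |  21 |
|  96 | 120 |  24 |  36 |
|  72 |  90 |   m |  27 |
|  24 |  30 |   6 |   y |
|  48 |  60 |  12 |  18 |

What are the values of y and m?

y = 9, m = 18

Each row is a constant multiple of every other row — this is a multiplication table with the headers hidden.
Row 5 is 30/80 = 3/8 times row 1, so its entry in column 4 is 24 × 3/8 = 9.
Row 4 is 90/80 = 9/8 times row 1, so its entry in column 3 is 16 × 9/8 = 18.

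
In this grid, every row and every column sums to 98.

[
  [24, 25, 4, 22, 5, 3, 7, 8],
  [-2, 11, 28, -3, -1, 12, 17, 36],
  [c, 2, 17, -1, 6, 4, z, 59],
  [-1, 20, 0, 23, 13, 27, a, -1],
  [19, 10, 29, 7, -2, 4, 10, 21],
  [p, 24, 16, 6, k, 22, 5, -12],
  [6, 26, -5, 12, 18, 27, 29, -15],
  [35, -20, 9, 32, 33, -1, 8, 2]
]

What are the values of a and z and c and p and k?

Column 5: 5 − 1 + 6 + 13 − 2 + 18 + 33 = 72, so its missing entry is 98 − 72 = 26.
Row 6: 24 + 16 + 6 + 26 + 22 + 5 − 12 = 87, so its missing entry is 98 − 87 = 11.
Column 1: 24 − 2 − 1 + 19 + 11 + 6 + 35 = 92, so its missing entry is 98 − 92 = 6.
Row 3: 6 + 2 + 17 − 1 + 6 + 4 + 59 = 93, so its missing entry is 98 − 93 = 5.
Row 4: -1 + 20 + 0 + 23 + 13 + 27 − 1 = 81, so its missing entry is 98 − 81 = 17.

a = 17, z = 5, c = 6, p = 11, k = 26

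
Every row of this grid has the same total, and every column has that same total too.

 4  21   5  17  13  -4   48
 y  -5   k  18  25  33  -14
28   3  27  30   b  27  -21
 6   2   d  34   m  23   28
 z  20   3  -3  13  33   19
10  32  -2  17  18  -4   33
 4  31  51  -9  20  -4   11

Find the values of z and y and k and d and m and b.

z = 19, y = 33, k = 14, d = 6, m = 5, b = 10

Rows 1 and 6 both sum to 104, so that's the common total.
Row 3: 28 + 3 + 27 + 30 + 27 − 21 = 94, so its missing entry is 104 − 94 = 10.
Row 5: 20 + 3 − 3 + 13 + 33 + 19 = 85, so its missing entry is 104 − 85 = 19.
Column 5: 13 + 25 + 10 + 13 + 18 + 20 = 99, so its missing entry is 104 − 99 = 5.
Column 1: 4 + 28 + 6 + 19 + 10 + 4 = 71, so its missing entry is 104 − 71 = 33.
Row 2: 33 − 5 + 18 + 25 + 33 − 14 = 90, so its missing entry is 104 − 90 = 14.
Row 4: 6 + 2 + 34 + 5 + 23 + 28 = 98, so its missing entry is 104 − 98 = 6.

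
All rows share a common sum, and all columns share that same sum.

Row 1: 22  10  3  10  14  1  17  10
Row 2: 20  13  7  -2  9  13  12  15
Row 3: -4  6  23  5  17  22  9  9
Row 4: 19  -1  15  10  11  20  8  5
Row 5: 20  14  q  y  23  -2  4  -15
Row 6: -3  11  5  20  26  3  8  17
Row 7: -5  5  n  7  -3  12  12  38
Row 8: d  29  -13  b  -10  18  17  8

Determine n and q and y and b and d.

n = 21, q = 26, y = 17, b = 20, d = 18

Rows 1 and 2 both sum to 87, so that's the common total.
The known cells in row 7 total 66, leaving 87 − 66 = 21 for the blank.
The known cells in column 1 total 69, leaving 87 − 69 = 18 for the blank.
The known cells in column 3 total 61, leaving 87 − 61 = 26 for the blank.
The known cells in row 5 total 70, leaving 87 − 70 = 17 for the blank.
The known cells in row 8 total 67, leaving 87 − 67 = 20 for the blank.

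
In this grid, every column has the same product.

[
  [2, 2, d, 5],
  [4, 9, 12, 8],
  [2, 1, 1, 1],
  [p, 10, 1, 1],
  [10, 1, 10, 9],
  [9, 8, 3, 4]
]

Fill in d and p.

d = 4, p = 1

Columns 2 and 4 each multiply to 1440, so every column has product 1440.
Column 3: 12×1×1×10×3 = 360, so the missing entry is 1440 ÷ 360 = 4.
Column 1: 2×4×2×10×9 = 1440, so the missing entry is 1440 ÷ 1440 = 1.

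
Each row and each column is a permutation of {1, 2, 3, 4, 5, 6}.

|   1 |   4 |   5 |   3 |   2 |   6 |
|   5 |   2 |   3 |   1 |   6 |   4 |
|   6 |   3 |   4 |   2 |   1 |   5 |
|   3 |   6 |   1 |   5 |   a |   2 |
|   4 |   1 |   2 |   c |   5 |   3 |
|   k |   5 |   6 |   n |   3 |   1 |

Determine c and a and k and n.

For row 6, column 1: column 1 already has {1, 3, 4, 5, 6}; that leaves 2.
Cell (6,4): row 6 already has {1, 2, 3, 5, 6} → 4.
Cell (4,5): row 4 already has {1, 2, 3, 5, 6} → 4.
For row 5, column 4: row 5 already has {1, 2, 3, 4, 5}; that leaves 6.

c = 6, a = 4, k = 2, n = 4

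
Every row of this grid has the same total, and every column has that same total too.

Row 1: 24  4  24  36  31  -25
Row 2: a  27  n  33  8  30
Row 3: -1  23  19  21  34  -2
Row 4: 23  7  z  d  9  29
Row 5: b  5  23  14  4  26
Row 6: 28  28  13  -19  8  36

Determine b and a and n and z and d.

b = 22, a = -2, n = -2, z = 17, d = 9

Rows 1 and 3 both sum to 94, so that's the common total.
The known cells in row 5 total 72, leaving 94 − 72 = 22 for the blank.
The known cells in column 4 total 85, leaving 94 − 85 = 9 for the blank.
The known cells in column 1 total 96, leaving 94 − 96 = -2 for the blank.
The known cells in row 2 total 96, leaving 94 − 96 = -2 for the blank.
The known cells in row 4 total 77, leaving 94 − 77 = 17 for the blank.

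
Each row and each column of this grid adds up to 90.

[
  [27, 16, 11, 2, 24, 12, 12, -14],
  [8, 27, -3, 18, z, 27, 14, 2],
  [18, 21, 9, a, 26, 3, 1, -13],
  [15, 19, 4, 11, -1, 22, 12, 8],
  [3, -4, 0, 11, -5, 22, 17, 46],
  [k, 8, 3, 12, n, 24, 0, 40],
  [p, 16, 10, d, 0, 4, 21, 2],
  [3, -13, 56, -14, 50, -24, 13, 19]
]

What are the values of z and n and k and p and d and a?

z = -3, n = -1, k = 4, p = 12, d = 25, a = 25

Row 2 has 8 + 27 − 3 + 18 + 27 + 14 + 2 = 93; the blank must be 90 − 93 = -3.
Column 5 has 24 − 3 + 26 − 1 − 5 + 0 + 50 = 91; the blank must be 90 − 91 = -1.
Row 3 has 18 + 21 + 9 + 26 + 3 + 1 − 13 = 65; the blank must be 90 − 65 = 25.
Row 6 has 8 + 3 + 12 − 1 + 24 + 0 + 40 = 86; the blank must be 90 − 86 = 4.
Column 1 has 27 + 8 + 18 + 15 + 3 + 4 + 3 = 78; the blank must be 90 − 78 = 12.
Row 7 has 12 + 16 + 10 + 0 + 4 + 21 + 2 = 65; the blank must be 90 − 65 = 25.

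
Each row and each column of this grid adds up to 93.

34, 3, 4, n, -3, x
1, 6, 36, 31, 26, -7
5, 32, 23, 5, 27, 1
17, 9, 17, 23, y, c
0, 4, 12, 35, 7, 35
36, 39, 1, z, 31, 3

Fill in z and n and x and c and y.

z = -17, n = 16, x = 39, c = 22, y = 5

Column 5 has -3 + 26 + 27 + 7 + 31 = 88; the blank must be 93 − 88 = 5.
Row 6 has 36 + 39 + 1 + 31 + 3 = 110; the blank must be 93 − 110 = -17.
Column 4 has 31 + 5 + 23 + 35 − 17 = 77; the blank must be 93 − 77 = 16.
Row 1 has 34 + 3 + 4 + 16 − 3 = 54; the blank must be 93 − 54 = 39.
Row 4 has 17 + 9 + 17 + 23 + 5 = 71; the blank must be 93 − 71 = 22.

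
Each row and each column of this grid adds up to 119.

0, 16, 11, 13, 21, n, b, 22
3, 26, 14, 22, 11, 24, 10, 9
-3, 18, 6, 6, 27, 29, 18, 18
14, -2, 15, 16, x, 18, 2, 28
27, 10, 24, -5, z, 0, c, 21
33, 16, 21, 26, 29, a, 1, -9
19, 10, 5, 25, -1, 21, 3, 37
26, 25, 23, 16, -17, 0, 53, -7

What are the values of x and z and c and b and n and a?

Row 6 has 33 + 16 + 21 + 26 + 29 + 1 − 9 = 117; the blank must be 119 − 117 = 2.
Row 4 has 14 − 2 + 15 + 16 + 18 + 2 + 28 = 91; the blank must be 119 − 91 = 28.
Column 5 has 21 + 11 + 27 + 28 + 29 − 1 − 17 = 98; the blank must be 119 − 98 = 21.
Row 5 has 27 + 10 + 24 − 5 + 21 + 0 + 21 = 98; the blank must be 119 − 98 = 21.
Column 7 has 10 + 18 + 2 + 21 + 1 + 3 + 53 = 108; the blank must be 119 − 108 = 11.
Row 1 has 0 + 16 + 11 + 13 + 21 + 11 + 22 = 94; the blank must be 119 − 94 = 25.

x = 28, z = 21, c = 21, b = 11, n = 25, a = 2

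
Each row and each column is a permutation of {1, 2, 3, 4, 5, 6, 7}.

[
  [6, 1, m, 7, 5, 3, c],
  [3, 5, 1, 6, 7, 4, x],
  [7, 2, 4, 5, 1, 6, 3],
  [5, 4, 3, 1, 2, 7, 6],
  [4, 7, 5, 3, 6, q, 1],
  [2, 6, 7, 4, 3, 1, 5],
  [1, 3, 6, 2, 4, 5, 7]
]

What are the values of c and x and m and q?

c = 4, x = 2, m = 2, q = 2

At (row 5, col 6): row 5 already has {1, 3, 4, 5, 6, 7}, so the value is 2.
Cell (2,7): row 2 already has {1, 3, 4, 5, 6, 7} → 2.
Cell (1,3): column 3 already has {1, 3, 4, 5, 6, 7} → 2.
At (row 1, col 7): row 1 already has {1, 2, 3, 5, 6, 7}, so the value is 4.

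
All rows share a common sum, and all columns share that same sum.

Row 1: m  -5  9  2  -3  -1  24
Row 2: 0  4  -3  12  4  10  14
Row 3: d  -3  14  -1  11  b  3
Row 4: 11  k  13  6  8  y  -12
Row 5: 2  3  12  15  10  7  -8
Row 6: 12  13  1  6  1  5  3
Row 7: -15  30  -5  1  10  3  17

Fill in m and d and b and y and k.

m = 15, d = 16, b = 1, y = 16, k = -1

Rows 2 and 5 both sum to 41, so that's the common total.
The known cells in row 1 total 26, leaving 41 − 26 = 15 for the blank.
The known cells in column 2 total 42, leaving 41 − 42 = -1 for the blank.
The known cells in column 1 total 25, leaving 41 − 25 = 16 for the blank.
The known cells in row 3 total 40, leaving 41 − 40 = 1 for the blank.
The known cells in row 4 total 25, leaving 41 − 25 = 16 for the blank.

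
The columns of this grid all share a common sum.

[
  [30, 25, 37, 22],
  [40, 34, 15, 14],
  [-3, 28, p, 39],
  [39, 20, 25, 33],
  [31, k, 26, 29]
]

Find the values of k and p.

k = 30, p = 34

Column 1 sums to 137 and so does column 4; that's the common total.
In column 2 the known cells total 107, leaving 137 − 107 = 30.
In column 3 the known cells total 103, leaving 137 − 103 = 34.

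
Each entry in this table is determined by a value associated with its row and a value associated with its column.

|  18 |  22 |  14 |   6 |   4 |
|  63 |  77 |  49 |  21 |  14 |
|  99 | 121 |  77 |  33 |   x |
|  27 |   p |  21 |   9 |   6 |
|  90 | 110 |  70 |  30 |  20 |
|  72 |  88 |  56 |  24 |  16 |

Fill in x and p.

x = 22, p = 33

Each row is a constant multiple of every other row — this is a multiplication table with the headers hidden.
Row 3 is 33/6 = 11/2 times row 1, so its entry in column 5 is 4 × 11/2 = 22.
Row 4 is 9/6 = 3/2 times row 1, so its entry in column 2 is 22 × 3/2 = 33.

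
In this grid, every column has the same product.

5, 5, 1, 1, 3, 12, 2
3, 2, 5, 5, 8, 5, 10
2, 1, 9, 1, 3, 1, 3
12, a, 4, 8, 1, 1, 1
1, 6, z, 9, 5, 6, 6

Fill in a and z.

Columns 5 and 6 each multiply to 360, so every column has product 360.
Column 2: 5×2×1×6 = 60, so the missing entry is 360 ÷ 60 = 6.
Column 3: 1×5×9×4 = 180, so the missing entry is 360 ÷ 180 = 2.

a = 6, z = 2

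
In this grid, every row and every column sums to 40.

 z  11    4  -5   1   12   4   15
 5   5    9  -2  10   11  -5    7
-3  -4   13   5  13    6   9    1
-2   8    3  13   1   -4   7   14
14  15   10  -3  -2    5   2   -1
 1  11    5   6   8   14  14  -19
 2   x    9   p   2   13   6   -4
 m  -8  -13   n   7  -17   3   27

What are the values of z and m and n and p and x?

z = -2, m = 25, n = 16, p = 10, x = 2

The known cells in row 1 total 42, leaving 40 − 42 = -2 for the blank.
The known cells in column 2 total 38, leaving 40 − 38 = 2 for the blank.
The known cells in column 1 total 15, leaving 40 − 15 = 25 for the blank.
The known cells in row 8 total 24, leaving 40 − 24 = 16 for the blank.
The known cells in row 7 total 30, leaving 40 − 30 = 10 for the blank.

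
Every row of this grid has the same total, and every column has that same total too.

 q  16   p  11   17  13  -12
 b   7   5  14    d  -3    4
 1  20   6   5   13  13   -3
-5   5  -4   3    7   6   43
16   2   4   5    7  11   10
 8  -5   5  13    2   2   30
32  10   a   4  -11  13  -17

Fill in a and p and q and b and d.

a = 24, p = 15, q = -5, b = 8, d = 20

Rows 3 and 4 both sum to 55, so that's the common total.
Row 7 has 32 + 10 + 4 − 11 + 13 − 17 = 31; the blank must be 55 − 31 = 24.
Column 5 has 17 + 13 + 7 + 7 + 2 − 11 = 35; the blank must be 55 − 35 = 20.
Column 3 has 5 + 6 − 4 + 4 + 5 + 24 = 40; the blank must be 55 − 40 = 15.
Row 1 has 16 + 15 + 11 + 17 + 13 − 12 = 60; the blank must be 55 − 60 = -5.
Row 2 has 7 + 5 + 14 + 20 − 3 + 4 = 47; the blank must be 55 − 47 = 8.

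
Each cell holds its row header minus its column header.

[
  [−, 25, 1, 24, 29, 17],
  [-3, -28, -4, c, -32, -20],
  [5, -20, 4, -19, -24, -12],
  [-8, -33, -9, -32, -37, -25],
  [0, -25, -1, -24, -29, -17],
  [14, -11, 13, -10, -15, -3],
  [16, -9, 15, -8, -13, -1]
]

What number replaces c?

-3 − 24 = -27.

-27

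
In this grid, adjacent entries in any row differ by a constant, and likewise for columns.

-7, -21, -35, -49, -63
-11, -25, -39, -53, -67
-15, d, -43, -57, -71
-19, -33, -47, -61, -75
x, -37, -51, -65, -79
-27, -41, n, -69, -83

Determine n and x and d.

Along each row the entries change by -14 per step; down each column they change by -4.
Row 6: from -27 at column 1, stepping by -14 to column 3 gives -55.
Row 5: from -37 at column 2, stepping by -14 to column 1 gives -23.
Row 3: from -15 at column 1, stepping by -14 to column 2 gives -29.

n = -55, x = -23, d = -29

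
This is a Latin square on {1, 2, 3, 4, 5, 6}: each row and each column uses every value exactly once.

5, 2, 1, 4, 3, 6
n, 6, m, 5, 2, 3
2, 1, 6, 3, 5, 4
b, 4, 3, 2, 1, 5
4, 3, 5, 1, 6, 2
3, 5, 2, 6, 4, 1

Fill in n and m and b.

n = 1, m = 4, b = 6

Cell (2,3): column 3 already has {1, 2, 3, 5, 6} → 4.
For row 2, column 1: row 2 already has {2, 3, 4, 5, 6}; that leaves 1.
For row 4, column 1: row 4 already has {1, 2, 3, 4, 5}; that leaves 6.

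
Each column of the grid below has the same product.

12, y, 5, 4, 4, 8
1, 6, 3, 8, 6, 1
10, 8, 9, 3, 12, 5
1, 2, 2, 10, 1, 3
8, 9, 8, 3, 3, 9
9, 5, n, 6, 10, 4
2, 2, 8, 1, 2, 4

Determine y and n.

Columns 1 and 5 each multiply to 17280, so every column has product 17280.
Column 2: 6×8×2×9×5×2 = 8640, so the missing entry is 17280 ÷ 8640 = 2.
Column 3: 5×3×9×2×8×8 = 17280, so the missing entry is 17280 ÷ 17280 = 1.

y = 2, n = 1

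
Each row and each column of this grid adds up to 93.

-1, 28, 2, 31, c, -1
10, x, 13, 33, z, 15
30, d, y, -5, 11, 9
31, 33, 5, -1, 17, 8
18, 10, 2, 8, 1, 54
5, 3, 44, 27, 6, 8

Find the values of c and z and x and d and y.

c = 34, z = 24, x = -2, d = 21, y = 27

Row 1 has -1 + 28 + 2 + 31 − 1 = 59; the blank must be 93 − 59 = 34.
Column 5 has 34 + 11 + 17 + 1 + 6 = 69; the blank must be 93 − 69 = 24.
Row 2 has 10 + 13 + 33 + 24 + 15 = 95; the blank must be 93 − 95 = -2.
Column 2 has 28 − 2 + 33 + 10 + 3 = 72; the blank must be 93 − 72 = 21.
Row 3 has 30 + 21 − 5 + 11 + 9 = 66; the blank must be 93 − 66 = 27.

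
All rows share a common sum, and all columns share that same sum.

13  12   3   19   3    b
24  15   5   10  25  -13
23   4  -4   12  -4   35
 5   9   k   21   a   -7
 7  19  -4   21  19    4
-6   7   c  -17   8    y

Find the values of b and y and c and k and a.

b = 16, y = 31, c = 43, k = 23, a = 15

Rows 2 and 3 both sum to 66, so that's the common total.
The known cells in column 5 total 51, leaving 66 − 51 = 15 for the blank.
The known cells in row 1 total 50, leaving 66 − 50 = 16 for the blank.
The known cells in column 6 total 35, leaving 66 − 35 = 31 for the blank.
The known cells in row 4 total 43, leaving 66 − 43 = 23 for the blank.
The known cells in row 6 total 23, leaving 66 − 23 = 43 for the blank.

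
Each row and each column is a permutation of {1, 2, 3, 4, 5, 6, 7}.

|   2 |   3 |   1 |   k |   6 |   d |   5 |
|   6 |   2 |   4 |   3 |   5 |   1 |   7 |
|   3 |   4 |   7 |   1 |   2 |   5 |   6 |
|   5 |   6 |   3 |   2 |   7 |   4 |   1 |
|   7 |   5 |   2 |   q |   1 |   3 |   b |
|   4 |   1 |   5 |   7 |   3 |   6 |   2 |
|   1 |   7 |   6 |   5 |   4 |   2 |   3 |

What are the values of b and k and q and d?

b = 4, k = 4, q = 6, d = 7

Cell (5,7): column 7 already has {1, 2, 3, 5, 6, 7} → 4.
Cell (1,6): column 6 already has {1, 2, 3, 4, 5, 6} → 7.
At (row 1, col 4): row 1 already has {1, 2, 3, 5, 6, 7}, so the value is 4.
At (row 5, col 4): row 5 already has {1, 2, 3, 4, 5, 7}, so the value is 6.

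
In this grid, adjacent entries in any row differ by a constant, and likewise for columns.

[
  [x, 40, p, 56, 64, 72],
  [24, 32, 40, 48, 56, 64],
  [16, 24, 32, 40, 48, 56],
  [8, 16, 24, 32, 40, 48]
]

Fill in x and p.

x = 32, p = 48

Along each row the entries change by 8 per step; down each column they change by -8.
Row 1: from 40 at column 2, stepping by 8 to column 1 gives 32.
Row 1: from 40 at column 2, stepping by 8 to column 3 gives 48.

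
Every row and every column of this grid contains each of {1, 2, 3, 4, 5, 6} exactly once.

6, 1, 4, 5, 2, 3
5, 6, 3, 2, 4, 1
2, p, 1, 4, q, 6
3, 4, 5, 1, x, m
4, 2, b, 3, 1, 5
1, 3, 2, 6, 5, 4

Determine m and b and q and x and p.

m = 2, b = 6, q = 3, x = 6, p = 5

For row 3, column 2: column 2 already has {1, 2, 3, 4, 6}; that leaves 5.
At (row 3, col 5): row 3 already has {1, 2, 4, 5, 6}, so the value is 3.
For row 4, column 5: column 5 already has {1, 2, 3, 4, 5}; that leaves 6.
Cell (5,3): row 5 already has {1, 2, 3, 4, 5} → 6.
Cell (4,6): row 4 already has {1, 3, 4, 5, 6} → 2.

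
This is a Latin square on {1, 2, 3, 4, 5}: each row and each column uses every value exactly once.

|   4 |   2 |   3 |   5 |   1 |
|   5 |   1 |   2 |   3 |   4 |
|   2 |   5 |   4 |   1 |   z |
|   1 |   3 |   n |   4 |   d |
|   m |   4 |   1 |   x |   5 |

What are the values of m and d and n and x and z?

m = 3, d = 2, n = 5, x = 2, z = 3

For row 3, column 5: row 3 already has {1, 2, 4, 5}; that leaves 3.
At (row 5, col 1): column 1 already has {1, 2, 4, 5}, so the value is 3.
At (row 4, col 5): column 5 already has {1, 3, 4, 5}, so the value is 2.
At (row 5, col 4): row 5 already has {1, 3, 4, 5}, so the value is 2.
For row 4, column 3: row 4 already has {1, 2, 3, 4}; that leaves 5.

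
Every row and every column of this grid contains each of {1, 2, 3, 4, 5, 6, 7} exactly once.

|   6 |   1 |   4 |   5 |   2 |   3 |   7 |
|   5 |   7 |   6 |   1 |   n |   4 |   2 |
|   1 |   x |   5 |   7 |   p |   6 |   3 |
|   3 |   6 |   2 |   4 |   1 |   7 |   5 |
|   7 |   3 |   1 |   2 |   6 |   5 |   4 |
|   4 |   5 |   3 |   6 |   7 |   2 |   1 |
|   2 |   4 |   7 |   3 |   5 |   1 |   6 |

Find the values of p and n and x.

p = 4, n = 3, x = 2

At (row 3, col 2): column 2 already has {1, 3, 4, 5, 6, 7}, so the value is 2.
For row 3, column 5: row 3 already has {1, 2, 3, 5, 6, 7}; that leaves 4.
Cell (2,5): row 2 already has {1, 2, 4, 5, 6, 7} → 3.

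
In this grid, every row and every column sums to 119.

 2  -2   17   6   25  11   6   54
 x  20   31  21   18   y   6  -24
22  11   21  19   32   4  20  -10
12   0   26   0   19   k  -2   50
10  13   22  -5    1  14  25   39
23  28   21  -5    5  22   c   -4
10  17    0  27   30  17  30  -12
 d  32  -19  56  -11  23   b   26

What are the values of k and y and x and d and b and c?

Row 6: 23 + 28 + 21 − 5 + 5 + 22 − 4 = 90, so its missing entry is 119 − 90 = 29.
Column 7: 6 + 6 + 20 − 2 + 25 + 29 + 30 = 114, so its missing entry is 119 − 114 = 5.
Row 8: 32 − 19 + 56 − 11 + 23 + 5 + 26 = 112, so its missing entry is 119 − 112 = 7.
Column 1: 2 + 22 + 12 + 10 + 23 + 10 + 7 = 86, so its missing entry is 119 − 86 = 33.
Row 2: 33 + 20 + 31 + 21 + 18 + 6 − 24 = 105, so its missing entry is 119 − 105 = 14.
Row 4: 12 + 0 + 26 + 0 + 19 − 2 + 50 = 105, so its missing entry is 119 − 105 = 14.

k = 14, y = 14, x = 33, d = 7, b = 5, c = 29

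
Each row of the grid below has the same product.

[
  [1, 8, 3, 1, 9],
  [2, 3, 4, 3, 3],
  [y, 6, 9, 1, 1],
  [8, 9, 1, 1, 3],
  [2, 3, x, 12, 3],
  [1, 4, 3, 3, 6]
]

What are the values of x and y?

Rows 1 and 6 each multiply to 216, so every row has product 216.
Row 5: 2×3×12×3 = 216, so the missing entry is 216 ÷ 216 = 1.
Row 3: 6×9×1×1 = 54, so the missing entry is 216 ÷ 54 = 4.

x = 1, y = 4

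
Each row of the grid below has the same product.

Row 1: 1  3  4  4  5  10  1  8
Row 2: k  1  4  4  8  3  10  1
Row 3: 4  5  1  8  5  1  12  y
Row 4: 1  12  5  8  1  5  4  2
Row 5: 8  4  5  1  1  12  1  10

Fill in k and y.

Rows 4 and 5 each multiply to 19200, so every row has product 19200.
Row 2: 1×4×4×8×3×10×1 = 3840, so the missing entry is 19200 ÷ 3840 = 5.
Row 3: 4×5×1×8×5×1×12 = 9600, so the missing entry is 19200 ÷ 9600 = 2.

k = 5, y = 2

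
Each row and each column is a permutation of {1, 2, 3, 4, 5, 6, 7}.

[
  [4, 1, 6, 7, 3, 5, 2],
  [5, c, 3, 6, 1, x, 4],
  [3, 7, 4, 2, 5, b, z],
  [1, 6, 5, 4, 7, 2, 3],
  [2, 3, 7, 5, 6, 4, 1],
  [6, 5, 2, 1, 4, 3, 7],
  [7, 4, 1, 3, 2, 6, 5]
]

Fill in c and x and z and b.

c = 2, x = 7, z = 6, b = 1

For row 2, column 2: column 2 already has {1, 3, 4, 5, 6, 7}; that leaves 2.
Cell (3,7): column 7 already has {1, 2, 3, 4, 5, 7} → 6.
For row 3, column 6: row 3 already has {2, 3, 4, 5, 6, 7}; that leaves 1.
At (row 2, col 6): row 2 already has {1, 2, 3, 4, 5, 6}, so the value is 7.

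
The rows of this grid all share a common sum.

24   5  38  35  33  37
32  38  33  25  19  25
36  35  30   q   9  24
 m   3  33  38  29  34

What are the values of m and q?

Row 1 sums to 172 and so does row 2; that's the common total.
In row 4 the known cells total 137, leaving 172 − 137 = 35.
In row 3 the known cells total 134, leaving 172 − 134 = 38.

m = 35, q = 38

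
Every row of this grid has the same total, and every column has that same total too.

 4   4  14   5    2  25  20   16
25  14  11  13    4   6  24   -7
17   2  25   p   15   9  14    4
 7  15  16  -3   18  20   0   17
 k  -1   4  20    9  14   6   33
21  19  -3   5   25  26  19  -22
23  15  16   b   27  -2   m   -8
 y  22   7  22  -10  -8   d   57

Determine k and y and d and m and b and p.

k = 5, y = -12, d = 12, m = -5, b = 24, p = 4

Rows 1 and 2 both sum to 90, so that's the common total.
Row 5 has -1 + 4 + 20 + 9 + 14 + 6 + 33 = 85; the blank must be 90 − 85 = 5.
Column 1 has 4 + 25 + 17 + 7 + 5 + 21 + 23 = 102; the blank must be 90 − 102 = -12.
Row 3 has 17 + 2 + 25 + 15 + 9 + 14 + 4 = 86; the blank must be 90 − 86 = 4.
Row 8 has -12 + 22 + 7 + 22 − 10 − 8 + 57 = 78; the blank must be 90 − 78 = 12.
Column 7 has 20 + 24 + 14 + 0 + 6 + 19 + 12 = 95; the blank must be 90 − 95 = -5.
Row 7 has 23 + 15 + 16 + 27 − 2 − 5 − 8 = 66; the blank must be 90 − 66 = 24.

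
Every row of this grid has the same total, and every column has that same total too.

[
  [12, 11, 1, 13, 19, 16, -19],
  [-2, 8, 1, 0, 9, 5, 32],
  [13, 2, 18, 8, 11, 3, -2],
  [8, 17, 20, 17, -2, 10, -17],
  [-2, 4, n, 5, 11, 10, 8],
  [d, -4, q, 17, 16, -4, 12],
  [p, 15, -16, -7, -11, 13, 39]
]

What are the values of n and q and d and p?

Rows 1 and 2 both sum to 53, so that's the common total.
Row 7: 15 − 16 − 7 − 11 + 13 + 39 = 33, so its missing entry is 53 − 33 = 20.
Column 1: 12 − 2 + 13 + 8 − 2 + 20 = 49, so its missing entry is 53 − 49 = 4.
Row 5: -2 + 4 + 5 + 11 + 10 + 8 = 36, so its missing entry is 53 − 36 = 17.
Row 6: 4 − 4 + 17 + 16 − 4 + 12 = 41, so its missing entry is 53 − 41 = 12.

n = 17, q = 12, d = 4, p = 20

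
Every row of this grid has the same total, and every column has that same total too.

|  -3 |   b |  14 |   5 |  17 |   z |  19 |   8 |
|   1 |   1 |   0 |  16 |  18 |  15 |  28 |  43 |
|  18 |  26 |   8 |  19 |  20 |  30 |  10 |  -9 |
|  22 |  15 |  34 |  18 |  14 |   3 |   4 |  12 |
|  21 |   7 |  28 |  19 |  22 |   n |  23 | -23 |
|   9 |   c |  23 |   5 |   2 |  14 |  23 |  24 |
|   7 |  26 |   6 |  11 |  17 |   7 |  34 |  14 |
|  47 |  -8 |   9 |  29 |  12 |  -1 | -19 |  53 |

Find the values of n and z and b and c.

Rows 2 and 3 both sum to 122, so that's the common total.
Row 5: 21 + 7 + 28 + 19 + 22 + 23 − 23 = 97, so its missing entry is 122 − 97 = 25.
Row 6: 9 + 23 + 5 + 2 + 14 + 23 + 24 = 100, so its missing entry is 122 − 100 = 22.
Column 2: 1 + 26 + 15 + 7 + 22 + 26 − 8 = 89, so its missing entry is 122 − 89 = 33.
Row 1: -3 + 33 + 14 + 5 + 17 + 19 + 8 = 93, so its missing entry is 122 − 93 = 29.

n = 25, z = 29, b = 33, c = 22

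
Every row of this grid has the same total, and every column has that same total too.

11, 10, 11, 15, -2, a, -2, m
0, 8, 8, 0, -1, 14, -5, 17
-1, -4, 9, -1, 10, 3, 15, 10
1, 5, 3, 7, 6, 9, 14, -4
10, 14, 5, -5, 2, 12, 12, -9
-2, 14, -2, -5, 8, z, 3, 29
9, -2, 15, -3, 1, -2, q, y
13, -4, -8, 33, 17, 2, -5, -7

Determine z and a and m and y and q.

z = -4, a = 7, m = -9, y = 14, q = 9

Rows 2 and 3 both sum to 41, so that's the common total.
Row 6: -2 + 14 − 2 − 5 + 8 + 3 + 29 = 45, so its missing entry is 41 − 45 = -4.
Column 6: 14 + 3 + 9 + 12 − 4 − 2 + 2 = 34, so its missing entry is 41 − 34 = 7.
Row 1: 11 + 10 + 11 + 15 − 2 + 7 − 2 = 50, so its missing entry is 41 − 50 = -9.
Column 8: -9 + 17 + 10 − 4 − 9 + 29 − 7 = 27, so its missing entry is 41 − 27 = 14.
Row 7: 9 − 2 + 15 − 3 + 1 − 2 + 14 = 32, so its missing entry is 41 − 32 = 9.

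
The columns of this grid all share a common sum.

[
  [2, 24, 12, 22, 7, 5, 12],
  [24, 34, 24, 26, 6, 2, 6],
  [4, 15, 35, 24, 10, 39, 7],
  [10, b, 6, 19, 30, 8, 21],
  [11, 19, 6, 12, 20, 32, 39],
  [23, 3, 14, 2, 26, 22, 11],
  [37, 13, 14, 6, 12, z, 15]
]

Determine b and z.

The complete columns each total 111.
Column 2 is missing 111 − 108 = 3 (since 24 + 34 + 15 + 19 + 3 + 13 = 108).
Column 6 is missing 111 − 108 = 3 (since 5 + 2 + 39 + 8 + 32 + 22 = 108).

b = 3, z = 3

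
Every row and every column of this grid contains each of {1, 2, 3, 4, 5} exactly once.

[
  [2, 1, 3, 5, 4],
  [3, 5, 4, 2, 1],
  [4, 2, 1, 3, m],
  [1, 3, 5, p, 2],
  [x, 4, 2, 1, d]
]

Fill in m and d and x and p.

m = 5, d = 3, x = 5, p = 4

For row 3, column 5: row 3 already has {1, 2, 3, 4}; that leaves 5.
At (row 5, col 5): column 5 already has {1, 2, 4, 5}, so the value is 3.
At (row 5, col 1): row 5 already has {1, 2, 3, 4}, so the value is 5.
At (row 4, col 4): row 4 already has {1, 2, 3, 5}, so the value is 4.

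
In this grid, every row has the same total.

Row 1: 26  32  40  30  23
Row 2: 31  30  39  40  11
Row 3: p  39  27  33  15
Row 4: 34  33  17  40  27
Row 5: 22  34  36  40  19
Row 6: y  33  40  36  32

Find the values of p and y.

p = 37, y = 10

Row 4 sums to 151 and so does row 5; that's the common total.
In row 3 the known cells total 114, leaving 151 − 114 = 37.
In row 6 the known cells total 141, leaving 151 − 141 = 10.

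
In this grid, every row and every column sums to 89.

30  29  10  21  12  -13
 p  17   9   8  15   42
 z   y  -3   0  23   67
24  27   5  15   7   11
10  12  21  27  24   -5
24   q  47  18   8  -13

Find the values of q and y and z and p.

The known cells in row 2 total 91, leaving 89 − 91 = -2 for the blank.
The known cells in column 1 total 86, leaving 89 − 86 = 3 for the blank.
The known cells in row 3 total 90, leaving 89 − 90 = -1 for the blank.
The known cells in row 6 total 84, leaving 89 − 84 = 5 for the blank.

q = 5, y = -1, z = 3, p = -2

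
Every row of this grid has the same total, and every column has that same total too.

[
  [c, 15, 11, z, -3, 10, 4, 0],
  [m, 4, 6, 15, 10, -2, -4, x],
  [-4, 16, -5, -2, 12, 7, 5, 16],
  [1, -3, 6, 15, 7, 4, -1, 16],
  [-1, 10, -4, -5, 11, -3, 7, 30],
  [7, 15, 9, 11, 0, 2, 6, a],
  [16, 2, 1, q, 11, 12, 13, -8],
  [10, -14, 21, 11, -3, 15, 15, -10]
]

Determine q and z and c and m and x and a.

q = -2, z = 2, c = 6, m = 10, x = 6, a = -5

Rows 3 and 4 both sum to 45, so that's the common total.
Row 6: 7 + 15 + 9 + 11 + 0 + 2 + 6 = 50, so its missing entry is 45 − 50 = -5.
Column 8: 0 + 16 + 16 + 30 − 5 − 8 − 10 = 39, so its missing entry is 45 − 39 = 6.
Row 2: 4 + 6 + 15 + 10 − 2 − 4 + 6 = 35, so its missing entry is 45 − 35 = 10.
Column 1: 10 − 4 + 1 − 1 + 7 + 16 + 10 = 39, so its missing entry is 45 − 39 = 6.
Row 1: 6 + 15 + 11 − 3 + 10 + 4 + 0 = 43, so its missing entry is 45 − 43 = 2.
Row 7: 16 + 2 + 1 + 11 + 12 + 13 − 8 = 47, so its missing entry is 45 − 47 = -2.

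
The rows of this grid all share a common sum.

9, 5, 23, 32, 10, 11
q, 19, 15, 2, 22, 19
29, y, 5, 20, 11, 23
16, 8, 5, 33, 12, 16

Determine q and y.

q = 13, y = 2

Row 1 sums to 90 and so does row 4; that's the common total.
In row 2 the known cells total 77, leaving 90 − 77 = 13.
In row 3 the known cells total 88, leaving 90 − 88 = 2.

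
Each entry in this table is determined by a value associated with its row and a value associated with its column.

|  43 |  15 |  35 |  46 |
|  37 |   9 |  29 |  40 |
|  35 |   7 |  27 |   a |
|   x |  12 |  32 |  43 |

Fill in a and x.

The difference between any two rows is the same in every column — this is an addition table with the headers hidden.
Row 3 minus row 1 is 27 − 35 = -8, so its entry in column 4 is 46 + (-8) = 38.
Row 4 minus row 1 is 32 − 35 = -3, so its entry in column 1 is 43 + (-3) = 40.

a = 38, x = 40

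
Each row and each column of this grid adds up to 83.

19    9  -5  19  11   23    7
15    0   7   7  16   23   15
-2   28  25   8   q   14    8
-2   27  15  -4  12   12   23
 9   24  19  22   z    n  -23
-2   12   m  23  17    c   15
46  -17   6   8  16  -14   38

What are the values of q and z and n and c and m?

q = 2, z = 9, n = 23, c = 2, m = 16

Row 3 has -2 + 28 + 25 + 8 + 14 + 8 = 81; the blank must be 83 − 81 = 2.
Column 5 has 11 + 16 + 2 + 12 + 17 + 16 = 74; the blank must be 83 − 74 = 9.
Row 5 has 9 + 24 + 19 + 22 + 9 − 23 = 60; the blank must be 83 − 60 = 23.
Column 6 has 23 + 23 + 14 + 12 + 23 − 14 = 81; the blank must be 83 − 81 = 2.
Row 6 has -2 + 12 + 23 + 17 + 2 + 15 = 67; the blank must be 83 − 67 = 16.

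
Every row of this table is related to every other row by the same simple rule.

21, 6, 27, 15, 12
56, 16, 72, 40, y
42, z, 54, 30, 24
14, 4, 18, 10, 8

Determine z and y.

Each row is a constant multiple of every other row — this is a multiplication table with the headers hidden.
Row 3 is 42/21 = 2/1 times row 1, so its entry in column 2 is 6 × 2/1 = 12.
Row 2 is 56/21 = 8/3 times row 1, so its entry in column 5 is 12 × 8/3 = 32.

z = 12, y = 32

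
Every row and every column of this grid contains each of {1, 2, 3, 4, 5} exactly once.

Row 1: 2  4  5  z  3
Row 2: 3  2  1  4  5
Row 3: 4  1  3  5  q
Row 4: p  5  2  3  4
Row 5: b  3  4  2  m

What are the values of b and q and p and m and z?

b = 5, q = 2, p = 1, m = 1, z = 1

At (row 3, col 5): row 3 already has {1, 3, 4, 5}, so the value is 2.
For row 5, column 5: column 5 already has {2, 3, 4, 5}; that leaves 1.
Cell (5,1): row 5 already has {1, 2, 3, 4} → 5.
Cell (1,4): row 1 already has {2, 3, 4, 5} → 1.
For row 4, column 1: row 4 already has {2, 3, 4, 5}; that leaves 1.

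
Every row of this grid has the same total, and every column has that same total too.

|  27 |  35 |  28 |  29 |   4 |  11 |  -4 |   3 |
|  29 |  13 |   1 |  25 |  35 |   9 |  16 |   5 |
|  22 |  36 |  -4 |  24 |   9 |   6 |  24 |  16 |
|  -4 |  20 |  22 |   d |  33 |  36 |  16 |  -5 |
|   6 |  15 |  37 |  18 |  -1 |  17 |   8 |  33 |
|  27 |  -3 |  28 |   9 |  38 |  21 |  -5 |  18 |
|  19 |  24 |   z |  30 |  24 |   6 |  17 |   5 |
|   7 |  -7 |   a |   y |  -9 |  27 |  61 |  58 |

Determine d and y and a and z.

Rows 1 and 2 both sum to 133, so that's the common total.
The known cells in row 7 total 125, leaving 133 − 125 = 8 for the blank.
The known cells in row 4 total 118, leaving 133 − 118 = 15 for the blank.
The known cells in column 3 total 120, leaving 133 − 120 = 13 for the blank.
The known cells in row 8 total 150, leaving 133 − 150 = -17 for the blank.

d = 15, y = -17, a = 13, z = 8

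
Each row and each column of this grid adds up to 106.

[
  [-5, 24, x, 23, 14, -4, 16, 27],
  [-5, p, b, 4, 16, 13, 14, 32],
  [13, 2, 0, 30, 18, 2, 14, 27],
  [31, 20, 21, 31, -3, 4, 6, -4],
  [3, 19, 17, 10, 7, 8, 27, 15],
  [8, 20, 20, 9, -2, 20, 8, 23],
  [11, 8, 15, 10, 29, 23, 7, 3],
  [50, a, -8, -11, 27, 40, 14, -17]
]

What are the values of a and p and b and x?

a = 11, p = 2, b = 30, x = 11

Row 8 has 50 − 8 − 11 + 27 + 40 + 14 − 17 = 95; the blank must be 106 − 95 = 11.
Column 2 has 24 + 2 + 20 + 19 + 20 + 8 + 11 = 104; the blank must be 106 − 104 = 2.
Row 2 has -5 + 2 + 4 + 16 + 13 + 14 + 32 = 76; the blank must be 106 − 76 = 30.
Row 1 has -5 + 24 + 23 + 14 − 4 + 16 + 27 = 95; the blank must be 106 − 95 = 11.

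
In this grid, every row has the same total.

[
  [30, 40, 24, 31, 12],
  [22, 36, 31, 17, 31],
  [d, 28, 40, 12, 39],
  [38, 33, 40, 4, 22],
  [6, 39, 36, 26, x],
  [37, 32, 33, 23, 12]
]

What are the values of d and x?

d = 18, x = 30

Row 1 sums to 137 and so does row 6; that's the common total.
In row 3 the known cells total 119, leaving 137 − 119 = 18.
In row 5 the known cells total 107, leaving 137 − 107 = 30.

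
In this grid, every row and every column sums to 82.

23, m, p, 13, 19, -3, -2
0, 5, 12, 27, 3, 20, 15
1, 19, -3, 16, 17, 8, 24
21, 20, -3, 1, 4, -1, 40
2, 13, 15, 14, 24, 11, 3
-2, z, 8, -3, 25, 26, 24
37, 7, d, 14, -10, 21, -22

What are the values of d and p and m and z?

d = 35, p = 18, m = 14, z = 4

Row 7: 37 + 7 + 14 − 10 + 21 − 22 = 47, so its missing entry is 82 − 47 = 35.
Row 6: -2 + 8 − 3 + 25 + 26 + 24 = 78, so its missing entry is 82 − 78 = 4.
Column 2: 5 + 19 + 20 + 13 + 4 + 7 = 68, so its missing entry is 82 − 68 = 14.
Row 1: 23 + 14 + 13 + 19 − 3 − 2 = 64, so its missing entry is 82 − 64 = 18.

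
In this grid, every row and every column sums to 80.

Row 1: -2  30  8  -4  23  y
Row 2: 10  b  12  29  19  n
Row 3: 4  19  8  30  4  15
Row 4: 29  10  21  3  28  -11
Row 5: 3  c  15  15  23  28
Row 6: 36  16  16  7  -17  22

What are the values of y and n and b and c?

Row 5 has 3 + 15 + 15 + 23 + 28 = 84; the blank must be 80 − 84 = -4.
Column 2 has 30 + 19 + 10 − 4 + 16 = 71; the blank must be 80 − 71 = 9.
Row 1 has -2 + 30 + 8 − 4 + 23 = 55; the blank must be 80 − 55 = 25.
Row 2 has 10 + 9 + 12 + 29 + 19 = 79; the blank must be 80 − 79 = 1.

y = 25, n = 1, b = 9, c = -4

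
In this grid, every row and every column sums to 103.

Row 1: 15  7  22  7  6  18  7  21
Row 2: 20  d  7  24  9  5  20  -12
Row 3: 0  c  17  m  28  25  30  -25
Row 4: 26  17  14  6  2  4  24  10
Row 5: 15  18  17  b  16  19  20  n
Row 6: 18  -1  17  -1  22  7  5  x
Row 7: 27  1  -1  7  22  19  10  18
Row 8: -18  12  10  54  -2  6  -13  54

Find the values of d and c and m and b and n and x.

The known cells in row 2 total 73, leaving 103 − 73 = 30 for the blank.
The known cells in column 2 total 84, leaving 103 − 84 = 19 for the blank.
The known cells in row 6 total 67, leaving 103 − 67 = 36 for the blank.
The known cells in row 3 total 94, leaving 103 − 94 = 9 for the blank.
The known cells in column 4 total 106, leaving 103 − 106 = -3 for the blank.
The known cells in row 5 total 102, leaving 103 − 102 = 1 for the blank.

d = 30, c = 19, m = 9, b = -3, n = 1, x = 36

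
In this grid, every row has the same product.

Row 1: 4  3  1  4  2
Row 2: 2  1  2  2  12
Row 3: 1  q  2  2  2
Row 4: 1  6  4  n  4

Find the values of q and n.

q = 12, n = 1

Rows 1 and 2 each multiply to 96, so every row has product 96.
Row 3: 1×2×2×2 = 8, so the missing entry is 96 ÷ 8 = 12.
Row 4: 1×6×4×4 = 96, so the missing entry is 96 ÷ 96 = 1.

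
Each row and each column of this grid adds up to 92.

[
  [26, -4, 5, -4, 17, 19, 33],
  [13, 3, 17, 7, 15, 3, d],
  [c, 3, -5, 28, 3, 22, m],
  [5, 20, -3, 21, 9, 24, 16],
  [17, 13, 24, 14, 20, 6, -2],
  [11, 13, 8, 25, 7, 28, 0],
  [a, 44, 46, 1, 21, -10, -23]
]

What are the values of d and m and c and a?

d = 34, m = 34, c = 7, a = 13

Row 2: 13 + 3 + 17 + 7 + 15 + 3 = 58, so its missing entry is 92 − 58 = 34.
Column 7: 33 + 34 + 16 − 2 + 0 − 23 = 58, so its missing entry is 92 − 58 = 34.
Row 3: 3 − 5 + 28 + 3 + 22 + 34 = 85, so its missing entry is 92 − 85 = 7.
Row 7: 44 + 46 + 1 + 21 − 10 − 23 = 79, so its missing entry is 92 − 79 = 13.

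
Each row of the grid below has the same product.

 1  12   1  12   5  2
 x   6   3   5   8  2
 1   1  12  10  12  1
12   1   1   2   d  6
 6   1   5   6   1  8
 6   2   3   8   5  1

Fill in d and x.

d = 10, x = 1

Rows 3 and 5 each multiply to 1440, so every row has product 1440.
Row 4: 12×1×1×2×6 = 144, so the missing entry is 1440 ÷ 144 = 10.
Row 2: 6×3×5×8×2 = 1440, so the missing entry is 1440 ÷ 1440 = 1.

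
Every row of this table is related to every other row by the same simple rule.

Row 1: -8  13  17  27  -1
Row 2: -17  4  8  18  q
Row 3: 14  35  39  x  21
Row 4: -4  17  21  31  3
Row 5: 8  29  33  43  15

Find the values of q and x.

The difference between any two rows is the same in every column — this is an addition table with the headers hidden.
Row 2 minus row 1 is 8 − 17 = -9, so its entry in column 5 is -1 + (-9) = -10.
Row 3 minus row 1 is 39 − 17 = 22, so its entry in column 4 is 27 + 22 = 49.

q = -10, x = 49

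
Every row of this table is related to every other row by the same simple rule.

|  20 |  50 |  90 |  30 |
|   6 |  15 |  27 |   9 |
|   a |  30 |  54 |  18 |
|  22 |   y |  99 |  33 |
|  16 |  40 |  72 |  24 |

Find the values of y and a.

Each row is a constant multiple of every other row — this is a multiplication table with the headers hidden.
Row 4 is 99/90 = 11/10 times row 1, so its entry in column 2 is 50 × 11/10 = 55.
Row 3 is 54/90 = 3/5 times row 1, so its entry in column 1 is 20 × 3/5 = 12.

y = 55, a = 12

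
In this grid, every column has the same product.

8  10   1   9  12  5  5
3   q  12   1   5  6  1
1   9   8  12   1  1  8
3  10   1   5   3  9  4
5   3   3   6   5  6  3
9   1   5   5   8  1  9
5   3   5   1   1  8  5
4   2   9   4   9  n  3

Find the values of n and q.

n = 5, q = 4

Columns 3 and 5 each multiply to 64800, so every column has product 64800.
Column 6: 5×6×1×9×6×1×8 = 12960, so the missing entry is 64800 ÷ 12960 = 5.
Column 2: 10×9×10×3×1×3×2 = 16200, so the missing entry is 64800 ÷ 16200 = 4.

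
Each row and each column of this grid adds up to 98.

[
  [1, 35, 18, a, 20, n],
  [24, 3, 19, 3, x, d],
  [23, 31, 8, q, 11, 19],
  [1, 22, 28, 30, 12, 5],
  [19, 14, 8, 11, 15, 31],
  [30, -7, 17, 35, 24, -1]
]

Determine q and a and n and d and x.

Column 5: 20 + 11 + 12 + 15 + 24 = 82, so its missing entry is 98 − 82 = 16.
Row 2: 24 + 3 + 19 + 3 + 16 = 65, so its missing entry is 98 − 65 = 33.
Row 3: 23 + 31 + 8 + 11 + 19 = 92, so its missing entry is 98 − 92 = 6.
Column 4: 3 + 6 + 30 + 11 + 35 = 85, so its missing entry is 98 − 85 = 13.
Row 1: 1 + 35 + 18 + 13 + 20 = 87, so its missing entry is 98 − 87 = 11.

q = 6, a = 13, n = 11, d = 33, x = 16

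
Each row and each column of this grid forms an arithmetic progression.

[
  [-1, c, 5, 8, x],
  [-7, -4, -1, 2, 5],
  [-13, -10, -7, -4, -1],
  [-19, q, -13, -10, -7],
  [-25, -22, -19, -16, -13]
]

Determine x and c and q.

x = 11, c = 2, q = -16

Along each row the entries change by 3 per step; down each column they change by -6.
Row 1: from -1 at column 1, stepping by 3 to column 5 gives 11.
Row 1: from -1 at column 1, stepping by 3 to column 2 gives 2.
Row 4: from -19 at column 1, stepping by 3 to column 2 gives -16.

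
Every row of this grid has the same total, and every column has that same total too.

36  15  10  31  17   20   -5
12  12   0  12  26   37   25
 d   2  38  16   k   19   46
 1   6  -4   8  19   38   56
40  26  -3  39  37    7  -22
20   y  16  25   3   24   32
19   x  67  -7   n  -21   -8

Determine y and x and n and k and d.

Rows 1 and 2 both sum to 124, so that's the common total.
Column 1: 36 + 12 + 1 + 40 + 20 + 19 = 128, so its missing entry is 124 − 128 = -4.
Row 3: -4 + 2 + 38 + 16 + 19 + 46 = 117, so its missing entry is 124 − 117 = 7.
Column 5: 17 + 26 + 7 + 19 + 37 + 3 = 109, so its missing entry is 124 − 109 = 15.
Row 7: 19 + 67 − 7 + 15 − 21 − 8 = 65, so its missing entry is 124 − 65 = 59.
Row 6: 20 + 16 + 25 + 3 + 24 + 32 = 120, so its missing entry is 124 − 120 = 4.

y = 4, x = 59, n = 15, k = 7, d = -4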